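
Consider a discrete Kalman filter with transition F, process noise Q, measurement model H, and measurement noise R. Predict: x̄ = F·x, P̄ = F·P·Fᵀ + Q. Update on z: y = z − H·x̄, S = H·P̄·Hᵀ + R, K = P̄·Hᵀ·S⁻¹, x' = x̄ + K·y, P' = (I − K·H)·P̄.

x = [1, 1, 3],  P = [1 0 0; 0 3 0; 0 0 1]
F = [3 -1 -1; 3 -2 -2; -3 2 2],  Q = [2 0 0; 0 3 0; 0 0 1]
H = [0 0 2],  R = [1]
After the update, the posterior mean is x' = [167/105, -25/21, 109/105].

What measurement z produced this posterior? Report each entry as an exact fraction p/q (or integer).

x̄ = F·x = [-1, -5, 5]
P̄ = F·P·Fᵀ + Q = [15 17 -17; 17 28 -25; -17 -25 26]
S = H·P̄·Hᵀ + R = [105]
K = P̄·Hᵀ·S⁻¹ = [-34/105; -10/21; 52/105]
x' − x̄ = [272/105, 80/21, -416/105] = K·y
y = (KᵀK)⁻¹·Kᵀ·(x' − x̄) = [-8]
z = y + H·x̄ = [-8] + [10] = [2]

z = [2]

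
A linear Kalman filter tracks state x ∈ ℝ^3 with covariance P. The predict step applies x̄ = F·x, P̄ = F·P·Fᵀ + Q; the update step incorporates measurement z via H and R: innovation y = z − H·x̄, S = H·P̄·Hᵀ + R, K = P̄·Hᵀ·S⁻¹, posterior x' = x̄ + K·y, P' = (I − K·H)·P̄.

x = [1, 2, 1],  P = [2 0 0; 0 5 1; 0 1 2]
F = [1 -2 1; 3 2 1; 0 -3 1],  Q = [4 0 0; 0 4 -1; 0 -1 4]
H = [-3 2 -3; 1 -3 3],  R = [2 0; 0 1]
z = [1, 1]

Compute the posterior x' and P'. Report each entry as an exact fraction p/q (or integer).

x̄ = F·x = [-2, 8, -5]
P̄ = F·P·Fᵀ + Q = [24 -12 27; -12 48 -30; 27 -30 45]
y = z − H·x̄ = [-36, 42]
S = H·P̄·Hᵀ + R = [1805 -1671; -1671 1636]
K = P̄·Hᵀ·S⁻¹ = [-53961/160739 -41262/160739; -47874/160739 -73068/160739; -30444/160739 -6336/160739]
x' = x̄ + K·y = [-111886/160739, -59480/160739, 26177/160739]
P' = (I − K·H)·P̄ = [124581/160739 -99978/160739 -155259/160739; -99978/160739 368772/160739 377742/160739; -155259/160739 377742/160739 427383/160739]

x' = [-111886/160739, -59480/160739, 26177/160739]
P' = [124581/160739 -99978/160739 -155259/160739; -99978/160739 368772/160739 377742/160739; -155259/160739 377742/160739 427383/160739]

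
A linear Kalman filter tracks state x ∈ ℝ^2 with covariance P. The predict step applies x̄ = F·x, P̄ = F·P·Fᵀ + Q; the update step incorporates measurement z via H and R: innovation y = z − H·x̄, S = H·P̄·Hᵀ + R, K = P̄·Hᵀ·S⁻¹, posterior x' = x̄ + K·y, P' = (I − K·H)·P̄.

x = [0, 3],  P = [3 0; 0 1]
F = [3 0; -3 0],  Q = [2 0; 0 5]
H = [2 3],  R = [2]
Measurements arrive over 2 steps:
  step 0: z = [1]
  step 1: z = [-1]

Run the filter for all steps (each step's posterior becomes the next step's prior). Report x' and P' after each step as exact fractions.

step 0: x̄ = F·x = [0, 0]
step 0: P̄ = F·P·Fᵀ + Q = [29 -27; -27 32]
step 0: y = z − H·x̄ = [1]
step 0: S = H·P̄·Hᵀ + R = [82]
step 0: K = P̄·Hᵀ·S⁻¹ = [-23/82; 21/41]
step 0: x' = x̄ + K·y = [-23/82, 21/41]
step 0: P' = (I − K·H)·P̄ = [1849/82 -624/41; -624/41 430/41]
step 1: x̄ = F·x = [-69/82, 69/82]
step 1: P̄ = F·P·Fᵀ + Q = [16805/82 -16641/82; -16641/82 17051/82]
step 1: y = z − H·x̄ = [-151/82]
step 1: S = H·P̄·Hᵀ + R = [21151/82]
step 1: K = P̄·Hᵀ·S⁻¹ = [-16313/21151; 17871/21151]
step 1: x' = x̄ + K·y = [12242/21151, -15111/21151]
step 1: P' = (I − K·H)·P̄ = [1089373/21151 -737124/21151; -737124/21151 503330/21151]

step 0: x' = [-23/82, 21/41], P' = [1849/82 -624/41; -624/41 430/41]
step 1: x' = [12242/21151, -15111/21151], P' = [1089373/21151 -737124/21151; -737124/21151 503330/21151]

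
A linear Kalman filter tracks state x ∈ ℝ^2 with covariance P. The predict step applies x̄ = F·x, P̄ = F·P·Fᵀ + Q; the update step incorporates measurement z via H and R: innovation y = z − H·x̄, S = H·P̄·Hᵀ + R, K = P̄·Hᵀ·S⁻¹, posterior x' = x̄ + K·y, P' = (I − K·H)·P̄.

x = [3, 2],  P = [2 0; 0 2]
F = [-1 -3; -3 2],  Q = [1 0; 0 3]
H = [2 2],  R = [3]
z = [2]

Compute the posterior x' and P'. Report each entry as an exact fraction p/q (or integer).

x' = [-99/31, 121/31]
P' = [471/31 -462/31; -462/31 2379/155]

x̄ = F·x = [-9, -5]
P̄ = F·P·Fᵀ + Q = [21 -6; -6 29]
y = z − H·x̄ = [30]
S = H·P̄·Hᵀ + R = [155]
K = P̄·Hᵀ·S⁻¹ = [6/31; 46/155]
x' = x̄ + K·y = [-99/31, 121/31]
P' = (I − K·H)·P̄ = [471/31 -462/31; -462/31 2379/155]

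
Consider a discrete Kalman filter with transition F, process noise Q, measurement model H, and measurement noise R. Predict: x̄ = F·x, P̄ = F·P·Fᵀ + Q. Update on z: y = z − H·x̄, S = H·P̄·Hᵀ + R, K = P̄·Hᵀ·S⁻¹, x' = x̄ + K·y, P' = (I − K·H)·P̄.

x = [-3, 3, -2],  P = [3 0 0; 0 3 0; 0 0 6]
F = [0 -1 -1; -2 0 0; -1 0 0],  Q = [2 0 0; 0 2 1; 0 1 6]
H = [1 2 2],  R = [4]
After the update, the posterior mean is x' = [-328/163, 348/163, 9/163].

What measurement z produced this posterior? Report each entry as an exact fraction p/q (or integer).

x̄ = F·x = [-1, 6, 3]
P̄ = F·P·Fᵀ + Q = [11 0 0; 0 14 7; 0 7 9]
S = H·P̄·Hᵀ + R = [163]
K = P̄·Hᵀ·S⁻¹ = [11/163; 42/163; 32/163]
x' − x̄ = [-165/163, -630/163, -480/163] = K·y
y = (KᵀK)⁻¹·Kᵀ·(x' − x̄) = [-15]
z = y + H·x̄ = [-15] + [17] = [2]

z = [2]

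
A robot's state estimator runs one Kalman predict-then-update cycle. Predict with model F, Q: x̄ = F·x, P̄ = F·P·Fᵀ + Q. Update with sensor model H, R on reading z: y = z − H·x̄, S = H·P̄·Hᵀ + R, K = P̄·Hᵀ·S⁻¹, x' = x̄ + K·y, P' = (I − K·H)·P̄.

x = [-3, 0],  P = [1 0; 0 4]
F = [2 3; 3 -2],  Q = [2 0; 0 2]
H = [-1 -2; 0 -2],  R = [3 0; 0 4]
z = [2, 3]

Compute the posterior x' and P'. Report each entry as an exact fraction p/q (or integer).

x̄ = F·x = [-6, -9]
P̄ = F·P·Fᵀ + Q = [42 -18; -18 27]
y = z − H·x̄ = [-22, -15]
S = H·P̄·Hᵀ + R = [81 72; 72 112]
K = P̄·Hᵀ·S⁻¹ = [-68/81 31/36; -1/27 -11/24]
x' = x̄ + K·y = [-145/324, -283/216]
P' = (I − K·H)·P̄ = [161/27 -31/18; -31/18 11/12]

x' = [-145/324, -283/216]
P' = [161/27 -31/18; -31/18 11/12]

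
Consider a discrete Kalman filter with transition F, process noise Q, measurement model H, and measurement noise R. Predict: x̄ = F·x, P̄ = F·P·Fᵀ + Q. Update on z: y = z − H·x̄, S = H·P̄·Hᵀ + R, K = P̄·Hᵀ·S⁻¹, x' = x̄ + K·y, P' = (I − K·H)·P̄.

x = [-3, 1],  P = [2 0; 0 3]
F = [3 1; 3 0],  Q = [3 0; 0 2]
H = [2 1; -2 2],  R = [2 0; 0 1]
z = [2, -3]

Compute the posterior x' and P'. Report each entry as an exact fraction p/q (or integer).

x' = [3163/2935, -1327/2935]
P' = [726/2935 486/2935; 486/2935 956/2935]

x̄ = F·x = [-8, -9]
P̄ = F·P·Fᵀ + Q = [24 18; 18 20]
y = z − H·x̄ = [27, -1]
S = H·P̄·Hᵀ + R = [190 -20; -20 33]
K = P̄·Hᵀ·S⁻¹ = [969/2935 -96/587; 964/2935 188/587]
x' = x̄ + K·y = [3163/2935, -1327/2935]
P' = (I − K·H)·P̄ = [726/2935 486/2935; 486/2935 956/2935]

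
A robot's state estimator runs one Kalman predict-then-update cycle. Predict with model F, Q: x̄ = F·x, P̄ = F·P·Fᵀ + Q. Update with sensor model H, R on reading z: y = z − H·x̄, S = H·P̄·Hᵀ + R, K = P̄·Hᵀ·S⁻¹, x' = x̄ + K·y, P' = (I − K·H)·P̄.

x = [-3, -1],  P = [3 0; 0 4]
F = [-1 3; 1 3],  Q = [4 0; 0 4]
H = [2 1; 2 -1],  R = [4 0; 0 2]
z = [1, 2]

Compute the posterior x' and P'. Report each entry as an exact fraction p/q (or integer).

x' = [4969/6597, -5563/6597]
P' = [2452/6597 1652/6597; 1652/6597 9292/6597]

x̄ = F·x = [0, -6]
P̄ = F·P·Fᵀ + Q = [43 33; 33 43]
y = z − H·x̄ = [7, -4]
S = H·P̄·Hᵀ + R = [351 129; 129 85]
K = P̄·Hᵀ·S⁻¹ = [1639/6597 542/2199; 3149/6597 -998/2199]
x' = x̄ + K·y = [4969/6597, -5563/6597]
P' = (I − K·H)·P̄ = [2452/6597 1652/6597; 1652/6597 9292/6597]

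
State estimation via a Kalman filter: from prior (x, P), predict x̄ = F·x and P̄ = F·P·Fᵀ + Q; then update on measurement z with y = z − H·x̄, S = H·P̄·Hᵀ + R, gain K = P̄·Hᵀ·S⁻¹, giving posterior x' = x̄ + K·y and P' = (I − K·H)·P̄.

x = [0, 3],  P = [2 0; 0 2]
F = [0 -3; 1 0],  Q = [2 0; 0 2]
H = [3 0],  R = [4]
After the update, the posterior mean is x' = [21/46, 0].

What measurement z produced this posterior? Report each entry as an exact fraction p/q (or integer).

x̄ = F·x = [-9, 0]
P̄ = F·P·Fᵀ + Q = [20 0; 0 4]
S = H·P̄·Hᵀ + R = [184]
K = P̄·Hᵀ·S⁻¹ = [15/46; 0]
x' − x̄ = [435/46, 0] = K·y
y = (KᵀK)⁻¹·Kᵀ·(x' − x̄) = [29]
z = y + H·x̄ = [29] + [-27] = [2]

z = [2]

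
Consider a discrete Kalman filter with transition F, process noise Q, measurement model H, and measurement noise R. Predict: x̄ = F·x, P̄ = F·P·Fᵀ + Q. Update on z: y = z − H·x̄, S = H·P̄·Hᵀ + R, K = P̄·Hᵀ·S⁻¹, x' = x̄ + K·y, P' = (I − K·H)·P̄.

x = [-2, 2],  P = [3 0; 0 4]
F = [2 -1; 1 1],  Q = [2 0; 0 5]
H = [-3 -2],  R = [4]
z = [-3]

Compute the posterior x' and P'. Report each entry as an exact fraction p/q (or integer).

x' = [-15/17, 45/17]
P' = [460/119 -632/119; -632/119 978/119]

x̄ = F·x = [-6, 0]
P̄ = F·P·Fᵀ + Q = [18 2; 2 12]
y = z − H·x̄ = [-21]
S = H·P̄·Hᵀ + R = [238]
K = P̄·Hᵀ·S⁻¹ = [-29/119; -15/119]
x' = x̄ + K·y = [-15/17, 45/17]
P' = (I − K·H)·P̄ = [460/119 -632/119; -632/119 978/119]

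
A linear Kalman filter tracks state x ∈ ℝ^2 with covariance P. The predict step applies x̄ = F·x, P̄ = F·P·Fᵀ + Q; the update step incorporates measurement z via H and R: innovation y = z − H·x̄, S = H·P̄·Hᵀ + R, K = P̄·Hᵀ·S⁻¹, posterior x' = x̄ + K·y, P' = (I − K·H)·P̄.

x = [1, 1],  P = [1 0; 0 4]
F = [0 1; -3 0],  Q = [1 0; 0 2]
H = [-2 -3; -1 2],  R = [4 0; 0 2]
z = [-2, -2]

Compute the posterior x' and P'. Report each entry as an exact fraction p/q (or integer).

x' = [4372/3137, -1062/3137]
P' = [1910/3137 -220/3137; -220/3137 748/3137]

x̄ = F·x = [1, -3]
P̄ = F·P·Fᵀ + Q = [5 0; 0 11]
y = z − H·x̄ = [-9, 5]
S = H·P̄·Hᵀ + R = [123 -56; -56 51]
K = P̄·Hᵀ·S⁻¹ = [-790/3137 -1175/3137; -451/3137 858/3137]
x' = x̄ + K·y = [4372/3137, -1062/3137]
P' = (I − K·H)·P̄ = [1910/3137 -220/3137; -220/3137 748/3137]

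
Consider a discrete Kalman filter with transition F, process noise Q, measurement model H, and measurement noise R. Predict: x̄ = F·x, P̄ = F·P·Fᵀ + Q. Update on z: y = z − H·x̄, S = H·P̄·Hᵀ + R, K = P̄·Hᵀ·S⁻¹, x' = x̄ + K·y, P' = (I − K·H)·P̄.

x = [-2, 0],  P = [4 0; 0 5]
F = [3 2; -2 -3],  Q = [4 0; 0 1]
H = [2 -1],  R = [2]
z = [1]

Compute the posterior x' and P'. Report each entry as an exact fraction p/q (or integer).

x' = [-81/260, -81/52]
P' = [231/130 75/26; 75/26 167/26]

x̄ = F·x = [-6, 4]
P̄ = F·P·Fᵀ + Q = [60 -54; -54 62]
y = z − H·x̄ = [17]
S = H·P̄·Hᵀ + R = [520]
K = P̄·Hᵀ·S⁻¹ = [87/260; -17/52]
x' = x̄ + K·y = [-81/260, -81/52]
P' = (I − K·H)·P̄ = [231/130 75/26; 75/26 167/26]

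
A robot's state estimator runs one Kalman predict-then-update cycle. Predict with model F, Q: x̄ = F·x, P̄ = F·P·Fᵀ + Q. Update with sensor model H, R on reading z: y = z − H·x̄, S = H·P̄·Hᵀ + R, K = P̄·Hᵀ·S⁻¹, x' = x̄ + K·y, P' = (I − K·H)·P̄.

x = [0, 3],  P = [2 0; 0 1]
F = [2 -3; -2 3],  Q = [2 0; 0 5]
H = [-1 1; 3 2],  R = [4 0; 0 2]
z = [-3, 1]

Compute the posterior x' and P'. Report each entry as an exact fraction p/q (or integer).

x̄ = F·x = [-9, 9]
P̄ = F·P·Fᵀ + Q = [19 -17; -17 22]
y = z − H·x̄ = [-21, 10]
S = H·P̄·Hᵀ + R = [79 -30; -30 57]
K = P̄·Hᵀ·S⁻¹ = [-454/1201 737/3603; 671/1201 617/3603]
x' = x̄ + K·y = [3545/3603, -3676/3603]
P' = (I − K·H)·P̄ = [2474/3603 -2974/3603; -2974/3603 5078/3603]

x' = [3545/3603, -3676/3603]
P' = [2474/3603 -2974/3603; -2974/3603 5078/3603]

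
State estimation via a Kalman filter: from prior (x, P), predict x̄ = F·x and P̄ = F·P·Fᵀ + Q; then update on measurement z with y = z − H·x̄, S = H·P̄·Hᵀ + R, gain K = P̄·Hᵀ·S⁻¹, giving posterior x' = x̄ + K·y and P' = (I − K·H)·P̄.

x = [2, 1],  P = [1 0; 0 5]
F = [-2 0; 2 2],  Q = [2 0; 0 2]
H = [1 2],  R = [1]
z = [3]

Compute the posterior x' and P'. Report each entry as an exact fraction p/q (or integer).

x̄ = F·x = [-4, 6]
P̄ = F·P·Fᵀ + Q = [6 -4; -4 26]
y = z − H·x̄ = [-5]
S = H·P̄·Hᵀ + R = [95]
K = P̄·Hᵀ·S⁻¹ = [-2/95; 48/95]
x' = x̄ + K·y = [-74/19, 66/19]
P' = (I − K·H)·P̄ = [566/95 -284/95; -284/95 166/95]

x' = [-74/19, 66/19]
P' = [566/95 -284/95; -284/95 166/95]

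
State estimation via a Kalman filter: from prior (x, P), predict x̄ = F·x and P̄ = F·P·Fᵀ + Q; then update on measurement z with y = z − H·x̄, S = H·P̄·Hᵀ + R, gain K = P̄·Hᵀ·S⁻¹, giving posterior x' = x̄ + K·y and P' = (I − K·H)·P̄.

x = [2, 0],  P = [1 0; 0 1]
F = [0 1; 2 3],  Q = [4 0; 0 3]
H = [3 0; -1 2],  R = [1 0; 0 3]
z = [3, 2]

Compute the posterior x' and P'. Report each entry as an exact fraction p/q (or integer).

x̄ = F·x = [0, 4]
P̄ = F·P·Fᵀ + Q = [5 3; 3 16]
y = z − H·x̄ = [3, -6]
S = H·P̄·Hᵀ + R = [46 3; 3 60]
K = P̄·Hᵀ·S⁻¹ = [299/917 1/2751; 151/917 1307/2751]
x' = x̄ + K·y = [895/917, 1507/917]
P' = (I − K·H)·P̄ = [299/2751 151/2751; 151/2751 2036/2751]

x' = [895/917, 1507/917]
P' = [299/2751 151/2751; 151/2751 2036/2751]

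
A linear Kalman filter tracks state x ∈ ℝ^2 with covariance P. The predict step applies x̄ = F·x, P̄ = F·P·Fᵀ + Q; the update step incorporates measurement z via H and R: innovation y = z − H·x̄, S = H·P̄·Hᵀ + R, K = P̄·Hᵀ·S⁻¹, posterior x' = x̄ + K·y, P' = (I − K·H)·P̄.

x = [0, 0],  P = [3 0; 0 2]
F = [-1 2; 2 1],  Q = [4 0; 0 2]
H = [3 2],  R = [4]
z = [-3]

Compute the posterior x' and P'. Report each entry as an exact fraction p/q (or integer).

x̄ = F·x = [0, 0]
P̄ = F·P·Fᵀ + Q = [15 -2; -2 16]
y = z − H·x̄ = [-3]
S = H·P̄·Hᵀ + R = [179]
K = P̄·Hᵀ·S⁻¹ = [41/179; 26/179]
x' = x̄ + K·y = [-123/179, -78/179]
P' = (I − K·H)·P̄ = [1004/179 -1424/179; -1424/179 2188/179]

x' = [-123/179, -78/179]
P' = [1004/179 -1424/179; -1424/179 2188/179]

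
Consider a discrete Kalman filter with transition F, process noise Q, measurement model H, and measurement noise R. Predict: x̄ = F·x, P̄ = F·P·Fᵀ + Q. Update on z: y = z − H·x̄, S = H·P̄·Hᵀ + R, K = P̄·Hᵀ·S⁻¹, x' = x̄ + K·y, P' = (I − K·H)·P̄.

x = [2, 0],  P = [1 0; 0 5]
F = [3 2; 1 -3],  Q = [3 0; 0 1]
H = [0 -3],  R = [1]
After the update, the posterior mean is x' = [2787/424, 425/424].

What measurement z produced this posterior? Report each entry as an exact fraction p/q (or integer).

x̄ = F·x = [6, 2]
P̄ = F·P·Fᵀ + Q = [32 -27; -27 47]
S = H·P̄·Hᵀ + R = [424]
K = P̄·Hᵀ·S⁻¹ = [81/424; -141/424]
x' − x̄ = [243/424, -423/424] = K·y
y = (KᵀK)⁻¹·Kᵀ·(x' − x̄) = [3]
z = y + H·x̄ = [3] + [-6] = [-3]

z = [-3]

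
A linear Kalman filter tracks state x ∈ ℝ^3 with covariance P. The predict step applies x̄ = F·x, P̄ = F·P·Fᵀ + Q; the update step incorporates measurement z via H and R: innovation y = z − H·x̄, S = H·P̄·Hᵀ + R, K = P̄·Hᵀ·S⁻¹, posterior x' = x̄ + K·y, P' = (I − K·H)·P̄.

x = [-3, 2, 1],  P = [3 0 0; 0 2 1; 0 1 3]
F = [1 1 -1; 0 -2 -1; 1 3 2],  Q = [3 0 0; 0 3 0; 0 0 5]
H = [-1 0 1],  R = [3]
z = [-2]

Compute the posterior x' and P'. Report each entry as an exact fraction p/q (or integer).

x' = [-53/58, -65/58, -71/29]
P' = [473/58 -175/58 226/29; -175/58 419/58 -125/29; 226/29 -125/29 298/29]

x̄ = F·x = [-2, -5, 5]
P̄ = F·P·Fᵀ + Q = [9 0 2; 0 18 -25; 2 -25 50]
y = z − H·x̄ = [-9]
S = H·P̄·Hᵀ + R = [58]
K = P̄·Hᵀ·S⁻¹ = [-7/58; -25/58; 24/29]
x' = x̄ + K·y = [-53/58, -65/58, -71/29]
P' = (I − K·H)·P̄ = [473/58 -175/58 226/29; -175/58 419/58 -125/29; 226/29 -125/29 298/29]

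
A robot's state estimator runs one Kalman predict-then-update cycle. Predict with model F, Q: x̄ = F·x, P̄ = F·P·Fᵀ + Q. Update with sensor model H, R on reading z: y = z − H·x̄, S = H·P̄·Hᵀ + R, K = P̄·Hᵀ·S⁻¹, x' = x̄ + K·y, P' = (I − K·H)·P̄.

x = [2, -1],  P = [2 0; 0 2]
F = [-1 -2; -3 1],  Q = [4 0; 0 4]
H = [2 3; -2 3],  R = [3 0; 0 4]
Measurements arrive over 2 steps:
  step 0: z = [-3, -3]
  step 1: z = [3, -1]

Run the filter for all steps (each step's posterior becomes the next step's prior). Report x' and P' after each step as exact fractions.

step 0: x̄ = F·x = [0, -7]
step 0: P̄ = F·P·Fᵀ + Q = [14 2; 2 24]
step 0: y = z − H·x̄ = [18, 18]
step 0: S = H·P̄·Hᵀ + R = [299 160; 160 252]
step 0: K = P̄·Hᵀ·S⁻¹ = [3022/12437 -6009/24874; 2068/12437 2043/12437]
step 0: x' = x̄ + K·y = [315/12437, -13061/12437]
step 0: P' = (I − K·H)·P̄ = [5271/12437 -492/12437; -492/12437 2396/12437]
step 1: x̄ = F·x = [25807/12437, -14006/12437]
step 1: P̄ = F·P·Fᵀ + Q = [62635/12437 8561/12437; 8561/12437 102535/12437]
step 1: y = z − H·x̄ = [27715/12437, 81195/12437]
step 1: S = H·P̄·Hᵀ + R = [1313398/12437 672275/12437; 672275/12437 1120371/12437]
step 1: K = P̄·Hᵀ·S⁻¹ = [18981524/81976309 -18676473/81976309; 13550716/81976309 13123257/81976309]
step 1: x' = x̄ + K·y = [90471924/81976309, 23553973/81976309]
step 1: P' = (I − K·H)·P̄ = [32912616/81976309 -2960220/81976309; -2960220/81976309 15524196/81976309]

step 0: x' = [315/12437, -13061/12437], P' = [5271/12437 -492/12437; -492/12437 2396/12437]
step 1: x' = [90471924/81976309, 23553973/81976309], P' = [32912616/81976309 -2960220/81976309; -2960220/81976309 15524196/81976309]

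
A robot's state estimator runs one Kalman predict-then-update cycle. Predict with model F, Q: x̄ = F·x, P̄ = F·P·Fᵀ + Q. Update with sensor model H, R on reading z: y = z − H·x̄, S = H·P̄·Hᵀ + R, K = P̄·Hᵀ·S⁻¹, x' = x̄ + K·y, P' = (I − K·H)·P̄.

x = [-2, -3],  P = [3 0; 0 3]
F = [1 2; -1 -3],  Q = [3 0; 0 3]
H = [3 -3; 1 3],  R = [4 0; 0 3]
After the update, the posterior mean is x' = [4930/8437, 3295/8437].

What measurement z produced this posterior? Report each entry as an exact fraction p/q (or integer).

x̄ = F·x = [-8, 11]
P̄ = F·P·Fᵀ + Q = [18 -21; -21 33]
S = H·P̄·Hᵀ + R = [841 -369; -369 192]
K = P̄·Hᵀ·S⁻¹ = [1953/8437 1776/8437; -774/8437 1940/8437]
x' − x̄ = [72426/8437, -89512/8437] = K·y
y = (KᵀK)⁻¹·Kᵀ·(x' − x̄) = [58, -23]
z = y + H·x̄ = [58, -23] + [-57, 25] = [1, 2]

z = [1, 2]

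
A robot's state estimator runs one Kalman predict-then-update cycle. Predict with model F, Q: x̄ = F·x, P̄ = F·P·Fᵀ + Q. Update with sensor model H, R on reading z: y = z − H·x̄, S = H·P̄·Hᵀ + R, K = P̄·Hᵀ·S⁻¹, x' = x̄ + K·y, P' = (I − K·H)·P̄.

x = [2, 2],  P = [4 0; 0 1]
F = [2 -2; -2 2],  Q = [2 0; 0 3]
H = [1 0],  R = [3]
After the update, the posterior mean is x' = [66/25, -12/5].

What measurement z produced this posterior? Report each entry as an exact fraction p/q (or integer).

z = [3]

x̄ = F·x = [0, 0]
P̄ = F·P·Fᵀ + Q = [22 -20; -20 23]
S = H·P̄·Hᵀ + R = [25]
K = P̄·Hᵀ·S⁻¹ = [22/25; -4/5]
x' − x̄ = [66/25, -12/5] = K·y
y = (KᵀK)⁻¹·Kᵀ·(x' − x̄) = [3]
z = y + H·x̄ = [3] + [0] = [3]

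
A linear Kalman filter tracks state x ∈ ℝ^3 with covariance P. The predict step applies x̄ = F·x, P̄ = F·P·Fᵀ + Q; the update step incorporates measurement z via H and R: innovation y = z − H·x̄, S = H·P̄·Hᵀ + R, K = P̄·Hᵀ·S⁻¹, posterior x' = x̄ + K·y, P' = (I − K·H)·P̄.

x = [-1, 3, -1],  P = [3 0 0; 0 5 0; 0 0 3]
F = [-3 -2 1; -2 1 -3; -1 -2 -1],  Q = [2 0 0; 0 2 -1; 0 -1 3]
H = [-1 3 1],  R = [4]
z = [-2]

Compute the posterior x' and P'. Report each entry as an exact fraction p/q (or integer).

x̄ = F·x = [-4, 8, -4]
P̄ = F·P·Fᵀ + Q = [52 -1 26; -1 46 4; 26 4 29]
y = z − H·x̄ = [-26]
S = H·P̄·Hᵀ + R = [477]
K = P̄·Hᵀ·S⁻¹ = [-29/477; 143/477; 5/159]
x' = x̄ + K·y = [-1154/477, 98/477, -766/159]
P' = (I − K·H)·P̄ = [23963/477 3670/477 4279/159; 3670/477 1493/477 -79/159; 4279/159 -79/159 1512/53]

x' = [-1154/477, 98/477, -766/159]
P' = [23963/477 3670/477 4279/159; 3670/477 1493/477 -79/159; 4279/159 -79/159 1512/53]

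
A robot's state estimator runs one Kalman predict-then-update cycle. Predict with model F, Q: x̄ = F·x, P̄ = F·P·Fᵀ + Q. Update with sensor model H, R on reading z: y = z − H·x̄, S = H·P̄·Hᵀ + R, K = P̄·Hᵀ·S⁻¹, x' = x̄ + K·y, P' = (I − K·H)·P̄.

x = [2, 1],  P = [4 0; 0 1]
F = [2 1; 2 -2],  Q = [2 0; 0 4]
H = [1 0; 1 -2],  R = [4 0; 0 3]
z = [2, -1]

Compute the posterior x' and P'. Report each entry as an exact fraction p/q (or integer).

x' = [3506/1345, 2316/1345]
P' = [4388/1345 2248/1345; 2248/1345 2108/1345]

x̄ = F·x = [5, 2]
P̄ = F·P·Fᵀ + Q = [19 14; 14 24]
y = z − H·x̄ = [-3, -2]
S = H·P̄·Hᵀ + R = [23 -9; -9 62]
K = P̄·Hᵀ·S⁻¹ = [1097/1345 -36/1345; 562/1345 -656/1345]
x' = x̄ + K·y = [3506/1345, 2316/1345]
P' = (I − K·H)·P̄ = [4388/1345 2248/1345; 2248/1345 2108/1345]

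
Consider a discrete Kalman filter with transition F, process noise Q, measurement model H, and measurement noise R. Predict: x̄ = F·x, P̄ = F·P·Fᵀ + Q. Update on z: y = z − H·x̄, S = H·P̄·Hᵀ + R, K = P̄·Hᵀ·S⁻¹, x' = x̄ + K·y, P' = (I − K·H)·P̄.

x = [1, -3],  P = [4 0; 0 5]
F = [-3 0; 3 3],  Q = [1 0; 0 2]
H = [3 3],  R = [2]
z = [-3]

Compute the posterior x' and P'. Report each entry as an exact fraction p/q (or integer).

x̄ = F·x = [-3, -6]
P̄ = F·P·Fᵀ + Q = [37 -36; -36 83]
y = z − H·x̄ = [24]
S = H·P̄·Hᵀ + R = [434]
K = P̄·Hᵀ·S⁻¹ = [3/434; 141/434]
x' = x̄ + K·y = [-615/217, 390/217]
P' = (I − K·H)·P̄ = [16049/434 -16047/434; -16047/434 16141/434]

x' = [-615/217, 390/217]
P' = [16049/434 -16047/434; -16047/434 16141/434]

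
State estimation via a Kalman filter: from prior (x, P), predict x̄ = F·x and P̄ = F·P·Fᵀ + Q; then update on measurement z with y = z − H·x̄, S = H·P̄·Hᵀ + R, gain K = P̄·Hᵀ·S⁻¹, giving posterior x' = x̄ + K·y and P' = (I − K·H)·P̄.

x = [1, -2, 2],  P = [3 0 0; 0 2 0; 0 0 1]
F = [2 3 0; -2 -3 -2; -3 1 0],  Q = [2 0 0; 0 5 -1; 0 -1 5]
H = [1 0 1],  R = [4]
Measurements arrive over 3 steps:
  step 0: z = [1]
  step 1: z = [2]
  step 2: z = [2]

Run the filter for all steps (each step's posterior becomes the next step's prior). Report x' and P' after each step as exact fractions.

step 0: x' = [8/23, -95/23, -5/23], P' = [536/23 -500/23 -496/23; -500/23 1433/46 462/23; -496/23 462/23 540/23]
step 1: x' = [-94383/16253, 13423/16253, 125153/16253], P' = [1492031/32506 -483235/32506 -1451455/32506; -483235/32506 862351/32506 405339/32506; -1451455/32506 405339/32506 1540167/32506]
step 2: x' = [-213928608/19513093, -43116710/19513093, 253879346/19513093], P' = [4026530751/19513093 -1019499550/19513093 -4006478803/19513093; -1019499550/19513093 697620278/19513093 974995138/19513093; -4006478803/19513093 974995138/19513093 4063959131/19513093]

step 0: x̄ = F·x = [-4, 0, -5]
step 0: P̄ = F·P·Fᵀ + Q = [32 -30 -12; -30 39 11; -12 11 34]
step 0: y = z − H·x̄ = [10]
step 0: S = H·P̄·Hᵀ + R = [46]
step 0: K = P̄·Hᵀ·S⁻¹ = [10/23; -19/46; 11/23]
step 0: x' = x̄ + K·y = [8/23, -95/23, -5/23]
step 0: P' = (I − K·H)·P̄ = [536/23 -500/23 -496/23; -500/23 1433/46 462/23; -496/23 462/23 540/23]
step 1: x̄ = F·x = [-269/23, 279/23, -119/23]
step 1: P̄ = F·P·Fᵀ + Q = [5277/46 -6761/46 4867/46; -6761/46 12887/46 -12713/46; 4867/46 -12713/46 17311/46]
step 1: y = z − H·x̄ = [434/23]
step 1: S = H·P̄·Hᵀ + R = [16253/23]
step 1: K = P̄·Hᵀ·S⁻¹ = [5072/16253; -9737/16253; 11089/16253]
step 1: x' = x̄ + K·y = [-94383/16253, 13423/16253, 125153/16253]
step 1: P' = (I − K·H)·P̄ = [1492031/32506 -483235/32506 -1451455/32506; -483235/32506 862351/32506 405339/32506; -1451455/32506 405339/32506 1540167/32506]
step 2: x̄ = F·x = [-148497/16253, -101809/16253, 296572/16253]
step 2: P̄ = F·P·Fᵀ + Q = [7995475/32506 -4556677/32506 -1491244/16253; -4556677/32506 7506089/32506 -3284713/16253; -1491244/16253 -3284713/16253 8676285/16253]
step 2: y = z − H·x̄ = [-115569/16253]
step 2: S = H·P̄·Hᵀ + R = [19513093/32506]
step 2: K = P̄·Hᵀ·S⁻¹ = [5012987/19513093; -11126103/19513093; 14370082/19513093]
step 2: x' = x̄ + K·y = [-213928608/19513093, -43116710/19513093, 253879346/19513093]
step 2: P' = (I − K·H)·P̄ = [4026530751/19513093 -1019499550/19513093 -4006478803/19513093; -1019499550/19513093 697620278/19513093 974995138/19513093; -4006478803/19513093 974995138/19513093 4063959131/19513093]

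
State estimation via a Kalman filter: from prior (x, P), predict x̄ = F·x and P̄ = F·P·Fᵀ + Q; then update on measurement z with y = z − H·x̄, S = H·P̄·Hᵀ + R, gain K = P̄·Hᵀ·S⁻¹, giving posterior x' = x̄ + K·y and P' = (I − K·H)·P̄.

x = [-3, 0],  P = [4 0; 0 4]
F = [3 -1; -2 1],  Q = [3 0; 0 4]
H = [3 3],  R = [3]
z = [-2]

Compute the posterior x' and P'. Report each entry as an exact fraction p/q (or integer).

x̄ = F·x = [-9, 6]
P̄ = F·P·Fᵀ + Q = [43 -28; -28 24]
y = z − H·x̄ = [7]
S = H·P̄·Hᵀ + R = [102]
K = P̄·Hᵀ·S⁻¹ = [15/34; -2/17]
x' = x̄ + K·y = [-201/34, 88/17]
P' = (I − K·H)·P̄ = [787/34 -386/17; -386/17 384/17]

x' = [-201/34, 88/17]
P' = [787/34 -386/17; -386/17 384/17]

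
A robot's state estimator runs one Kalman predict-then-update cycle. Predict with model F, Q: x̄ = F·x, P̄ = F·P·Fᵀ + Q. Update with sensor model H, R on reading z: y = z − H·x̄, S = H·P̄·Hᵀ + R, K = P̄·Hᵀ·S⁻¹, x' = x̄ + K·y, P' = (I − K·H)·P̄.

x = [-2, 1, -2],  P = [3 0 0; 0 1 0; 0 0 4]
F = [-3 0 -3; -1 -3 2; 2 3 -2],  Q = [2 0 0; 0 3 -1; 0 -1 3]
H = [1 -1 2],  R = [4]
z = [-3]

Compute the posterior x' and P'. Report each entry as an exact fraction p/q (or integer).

x̄ = F·x = [12, -5, 3]
P̄ = F·P·Fᵀ + Q = [65 -15 6; -15 31 -32; 6 -32 40]
y = z − H·x̄ = [-26]
S = H·P̄·Hᵀ + R = [442]
K = P̄·Hᵀ·S⁻¹ = [46/221; -55/221; 59/221]
x' = x̄ + K·y = [112/17, 25/17, -67/17]
P' = (I − K·H)·P̄ = [10133/221 1745/221 -4102/221; 1745/221 801/221 -582/221; -4102/221 -582/221 1878/221]

x' = [112/17, 25/17, -67/17]
P' = [10133/221 1745/221 -4102/221; 1745/221 801/221 -582/221; -4102/221 -582/221 1878/221]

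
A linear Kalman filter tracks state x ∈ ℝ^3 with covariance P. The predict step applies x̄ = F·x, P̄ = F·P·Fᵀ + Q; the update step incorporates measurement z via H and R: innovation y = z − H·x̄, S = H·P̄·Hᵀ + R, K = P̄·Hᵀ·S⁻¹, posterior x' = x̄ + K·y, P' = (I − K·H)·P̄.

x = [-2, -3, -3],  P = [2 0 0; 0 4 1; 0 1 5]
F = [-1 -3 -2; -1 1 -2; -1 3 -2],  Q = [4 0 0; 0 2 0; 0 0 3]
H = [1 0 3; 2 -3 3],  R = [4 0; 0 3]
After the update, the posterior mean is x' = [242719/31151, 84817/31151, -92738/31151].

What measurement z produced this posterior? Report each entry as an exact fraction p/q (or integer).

x̄ = F·x = [17, 5, -1]
P̄ = F·P·Fᵀ + Q = [74 14 -14; 14 24 26; -14 26 49]
S = H·P̄·Hᵀ + R = [435 187; 187 152]
K = P̄·Hᵀ·S⁻¹ = [-7104/31151 21856/31151; 7626/31151 -2414/31151; 12549/31151 -7036/31151]
x' − x̄ = [-286848/31151, -70938/31151, -61587/31151] = K·y
y = (KᵀK)⁻¹·Kᵀ·(x' − x̄) = [-15, -18]
z = y + H·x̄ = [-15, -18] + [14, 16] = [-1, -2]

z = [-1, -2]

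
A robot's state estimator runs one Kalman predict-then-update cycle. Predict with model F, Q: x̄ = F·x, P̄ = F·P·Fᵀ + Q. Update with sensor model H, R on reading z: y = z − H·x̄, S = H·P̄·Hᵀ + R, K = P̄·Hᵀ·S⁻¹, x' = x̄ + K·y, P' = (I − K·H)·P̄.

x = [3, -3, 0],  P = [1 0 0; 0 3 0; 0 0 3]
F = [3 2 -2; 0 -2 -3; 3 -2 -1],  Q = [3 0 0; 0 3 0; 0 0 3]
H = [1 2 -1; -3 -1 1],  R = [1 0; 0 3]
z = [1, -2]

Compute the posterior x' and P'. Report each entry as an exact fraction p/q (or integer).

x' = [223/62, 385/62, 931/62]
P' = [6195/4526 6711/4526 10134/2263; 6711/4526 19671/4526 21492/2263; 10134/2263 21492/2263 105213/4526]

x̄ = F·x = [3, 6, 15]
P̄ = F·P·Fᵀ + Q = [36 6 3; 6 42 21; 3 21 27]
y = z − H·x̄ = [1, -2]
S = H·P̄·Hᵀ + R = [166 -186; -186 372]
K = P̄·Hᵀ·S⁻¹ = [-21/146 -838/2263; 99/146 530/2263; 33/146 475/4526]
x' = x̄ + K·y = [223/62, 385/62, 931/62]
P' = (I − K·H)·P̄ = [6195/4526 6711/4526 10134/2263; 6711/4526 19671/4526 21492/2263; 10134/2263 21492/2263 105213/4526]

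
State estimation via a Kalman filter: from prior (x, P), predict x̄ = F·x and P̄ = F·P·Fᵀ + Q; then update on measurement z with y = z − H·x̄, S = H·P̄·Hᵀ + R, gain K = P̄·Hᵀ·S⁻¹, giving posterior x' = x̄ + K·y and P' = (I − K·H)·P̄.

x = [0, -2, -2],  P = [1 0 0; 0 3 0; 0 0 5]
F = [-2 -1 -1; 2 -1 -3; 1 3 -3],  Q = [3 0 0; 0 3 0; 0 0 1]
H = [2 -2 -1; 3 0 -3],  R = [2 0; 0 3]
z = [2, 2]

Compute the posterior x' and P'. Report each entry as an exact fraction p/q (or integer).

x' = [125/106, 4/53, 23/53]
P' = [87851/8480 286/53 5421/530; 286/53 179/53 274/53; 5421/530 274/53 2763/265]

x̄ = F·x = [4, 8, 0]
P̄ = F·P·Fᵀ + Q = [15 14 4; 14 55 38; 4 38 74]
y = z − H·x̄ = [10, -10]
S = H·P̄·Hᵀ + R = [380 420; 420 732]
K = P̄·Hᵀ·S⁻¹ = [-1277/8480 223/1696; -30/53 12/53; -41/265 -21/106]
x' = x̄ + K·y = [125/106, 4/53, 23/53]
P' = (I − K·H)·P̄ = [87851/8480 286/53 5421/530; 286/53 179/53 274/53; 5421/530 274/53 2763/265]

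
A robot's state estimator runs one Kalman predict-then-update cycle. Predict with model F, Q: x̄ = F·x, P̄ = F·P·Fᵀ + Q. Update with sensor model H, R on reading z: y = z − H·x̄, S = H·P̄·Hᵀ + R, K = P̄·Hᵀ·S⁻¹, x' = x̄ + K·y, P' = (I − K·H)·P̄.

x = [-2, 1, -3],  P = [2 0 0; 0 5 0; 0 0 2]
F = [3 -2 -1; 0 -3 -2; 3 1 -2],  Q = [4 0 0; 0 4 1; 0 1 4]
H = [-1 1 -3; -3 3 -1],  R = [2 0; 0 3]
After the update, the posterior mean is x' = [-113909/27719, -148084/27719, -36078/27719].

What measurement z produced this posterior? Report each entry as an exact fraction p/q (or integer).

z = [3, -3]

x̄ = F·x = [-5, 3, 1]
P̄ = F·P·Fᵀ + Q = [44 34 12; 34 57 -6; 12 -6 35]
S = H·P̄·Hᵀ + R = [458 384; 384 443]
K = P̄·Hᵀ·S⁻¹ = [-2125/27719 -786/27719; -10637/55438 9303/27719; -20313/55438 3235/27719]
x' − x̄ = [24686/27719, -231241/27719, -63797/27719] = K·y
y = (KᵀK)⁻¹·Kᵀ·(x' − x̄) = [-2, -26]
z = y + H·x̄ = [-2, -26] + [5, 23] = [3, -3]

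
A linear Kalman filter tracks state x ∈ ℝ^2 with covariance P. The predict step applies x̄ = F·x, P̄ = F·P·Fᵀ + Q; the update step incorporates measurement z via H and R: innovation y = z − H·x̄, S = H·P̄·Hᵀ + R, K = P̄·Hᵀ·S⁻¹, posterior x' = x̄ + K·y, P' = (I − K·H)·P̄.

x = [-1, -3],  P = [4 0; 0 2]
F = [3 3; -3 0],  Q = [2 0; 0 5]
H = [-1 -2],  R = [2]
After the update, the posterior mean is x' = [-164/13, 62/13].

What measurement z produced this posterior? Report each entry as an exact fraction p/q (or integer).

x̄ = F·x = [-12, 3]
P̄ = F·P·Fᵀ + Q = [56 -36; -36 41]
S = H·P̄·Hᵀ + R = [78]
K = P̄·Hᵀ·S⁻¹ = [8/39; -23/39]
x' − x̄ = [-8/13, 23/13] = K·y
y = (KᵀK)⁻¹·Kᵀ·(x' − x̄) = [-3]
z = y + H·x̄ = [-3] + [6] = [3]

z = [3]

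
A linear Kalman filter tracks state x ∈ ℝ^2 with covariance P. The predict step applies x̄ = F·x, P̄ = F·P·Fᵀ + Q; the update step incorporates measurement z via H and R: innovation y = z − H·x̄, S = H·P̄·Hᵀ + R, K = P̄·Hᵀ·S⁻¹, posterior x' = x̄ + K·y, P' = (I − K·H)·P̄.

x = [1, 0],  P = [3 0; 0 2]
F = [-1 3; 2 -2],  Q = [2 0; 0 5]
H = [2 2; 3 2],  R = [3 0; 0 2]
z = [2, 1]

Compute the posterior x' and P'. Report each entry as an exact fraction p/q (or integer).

x' = [-1, 2]
P' = [5158/1379 -6634/1379; -6634/1379 8935/1379]

x̄ = F·x = [-1, 2]
P̄ = F·P·Fᵀ + Q = [23 -18; -18 25]
y = z − H·x̄ = [0, 0]
S = H·P̄·Hᵀ + R = [51 58; 58 93]
K = P̄·Hᵀ·S⁻¹ = [-984/1379 1103/1379; 1534/1379 -1016/1379]
x' = x̄ + K·y = [-1, 2]
P' = (I − K·H)·P̄ = [5158/1379 -6634/1379; -6634/1379 8935/1379]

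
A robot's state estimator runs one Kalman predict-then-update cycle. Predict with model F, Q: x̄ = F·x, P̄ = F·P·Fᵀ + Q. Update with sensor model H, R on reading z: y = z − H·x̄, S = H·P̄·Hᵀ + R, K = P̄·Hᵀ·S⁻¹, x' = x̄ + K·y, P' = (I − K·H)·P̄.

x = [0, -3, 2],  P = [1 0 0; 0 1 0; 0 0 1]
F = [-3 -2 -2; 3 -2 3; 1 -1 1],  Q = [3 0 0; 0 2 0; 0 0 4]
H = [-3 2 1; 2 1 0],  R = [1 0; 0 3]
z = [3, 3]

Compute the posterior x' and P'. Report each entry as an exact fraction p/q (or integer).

x' = [19537/22797, 52351/22797, 24613/22797]
P' = [8189/22797 3509/22797 14543/22797; 3509/22797 17405/22797 -18514/22797; 14543/22797 -18514/22797 82835/22797]

x̄ = F·x = [2, 12, 5]
P̄ = F·P·Fᵀ + Q = [20 -11 -3; -11 24 8; -3 8 7]
y = z − H·x̄ = [-20, -13]
S = H·P̄·Hᵀ + R = [466 -81; -81 63]
K = P̄·Hᵀ·S⁻¹ = [-334/2533 6629/22797; 641/2533 8141/22797; 242/2533 3524/22797]
x' = x̄ + K·y = [19537/22797, 52351/22797, 24613/22797]
P' = (I − K·H)·P̄ = [8189/22797 3509/22797 14543/22797; 3509/22797 17405/22797 -18514/22797; 14543/22797 -18514/22797 82835/22797]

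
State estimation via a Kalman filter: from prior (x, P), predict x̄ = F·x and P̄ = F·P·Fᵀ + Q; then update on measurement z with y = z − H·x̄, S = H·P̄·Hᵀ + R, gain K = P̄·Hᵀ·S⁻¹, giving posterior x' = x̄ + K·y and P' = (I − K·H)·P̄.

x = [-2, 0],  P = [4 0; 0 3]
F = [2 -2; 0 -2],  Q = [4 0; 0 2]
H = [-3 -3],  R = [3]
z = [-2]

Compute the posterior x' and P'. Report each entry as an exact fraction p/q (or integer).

x' = [-228/211, 364/211]
P' = [944/211 -900/211; -900/211 926/211]

x̄ = F·x = [-4, 0]
P̄ = F·P·Fᵀ + Q = [32 12; 12 14]
y = z − H·x̄ = [-14]
S = H·P̄·Hᵀ + R = [633]
K = P̄·Hᵀ·S⁻¹ = [-44/211; -26/211]
x' = x̄ + K·y = [-228/211, 364/211]
P' = (I − K·H)·P̄ = [944/211 -900/211; -900/211 926/211]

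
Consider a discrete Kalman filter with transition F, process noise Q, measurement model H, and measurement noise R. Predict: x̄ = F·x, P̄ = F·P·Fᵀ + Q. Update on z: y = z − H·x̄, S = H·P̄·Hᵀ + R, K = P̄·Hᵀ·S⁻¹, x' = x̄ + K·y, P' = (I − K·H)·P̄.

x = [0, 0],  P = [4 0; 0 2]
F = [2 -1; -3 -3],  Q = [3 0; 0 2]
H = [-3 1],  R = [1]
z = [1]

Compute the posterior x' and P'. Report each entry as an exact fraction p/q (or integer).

x' = [-27/118, 55/177]
P' = [291/118 423/59; 423/59 3862/177]

x̄ = F·x = [0, 0]
P̄ = F·P·Fᵀ + Q = [21 -18; -18 56]
y = z − H·x̄ = [1]
S = H·P̄·Hᵀ + R = [354]
K = P̄·Hᵀ·S⁻¹ = [-27/118; 55/177]
x' = x̄ + K·y = [-27/118, 55/177]
P' = (I − K·H)·P̄ = [291/118 423/59; 423/59 3862/177]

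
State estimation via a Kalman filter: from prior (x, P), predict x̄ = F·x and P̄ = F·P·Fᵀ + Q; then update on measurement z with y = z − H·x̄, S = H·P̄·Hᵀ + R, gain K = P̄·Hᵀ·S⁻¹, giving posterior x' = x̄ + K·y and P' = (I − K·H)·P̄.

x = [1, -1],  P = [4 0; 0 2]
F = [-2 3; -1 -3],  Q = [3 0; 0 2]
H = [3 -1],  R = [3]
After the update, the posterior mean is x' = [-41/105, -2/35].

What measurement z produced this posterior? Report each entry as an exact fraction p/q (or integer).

x̄ = F·x = [-5, 2]
P̄ = F·P·Fᵀ + Q = [37 -10; -10 24]
S = H·P̄·Hᵀ + R = [420]
K = P̄·Hᵀ·S⁻¹ = [121/420; -9/70]
x' − x̄ = [484/105, -72/35] = K·y
y = (KᵀK)⁻¹·Kᵀ·(x' − x̄) = [16]
z = y + H·x̄ = [16] + [-17] = [-1]

z = [-1]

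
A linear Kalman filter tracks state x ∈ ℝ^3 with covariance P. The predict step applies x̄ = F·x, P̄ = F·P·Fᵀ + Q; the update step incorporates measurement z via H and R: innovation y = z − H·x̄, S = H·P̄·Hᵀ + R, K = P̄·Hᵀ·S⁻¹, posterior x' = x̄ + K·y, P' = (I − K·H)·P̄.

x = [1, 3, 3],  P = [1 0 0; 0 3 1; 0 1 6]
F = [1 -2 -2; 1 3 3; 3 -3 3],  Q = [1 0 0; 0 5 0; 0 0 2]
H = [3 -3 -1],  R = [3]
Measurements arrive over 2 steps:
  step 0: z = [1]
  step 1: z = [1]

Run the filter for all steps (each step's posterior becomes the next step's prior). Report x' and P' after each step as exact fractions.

step 0: x̄ = F·x = [-11, 19, 3]
step 0: P̄ = F·P·Fᵀ + Q = [46 -65 -15; -65 105 30; -15 30 74]
step 0: y = z − H·x̄ = [94]
step 0: S = H·P̄·Hᵀ + R = [2876]
step 0: K = P̄·Hᵀ·S⁻¹ = [87/719; -135/719; -209/2876]
step 0: x' = x̄ + K·y = [269/719, 971/719, -5509/1438]
step 0: P' = (I − K·H)·P̄ = [2798/719 245/719 7398/719; 245/719 2595/719 -6645/719; 7398/719 -6645/719 169143/2876]
step 1: x̄ = F·x = [3836/719, -10163/1438, -20739/1438]
step 1: P̄ = F·P·Fᵀ + Q = [99308/719 -358207/1438 -508299/1438; -358207/1438 1346271/2876 1823427/2876; -508299/1438 1823427/2876 2715643/2876]
step 1: y = z − H·x̄ = [-36403/719]
step 1: S = H·P̄·Hᵀ + R = [12087850/719]
step 1: K = P̄·Hᵀ·S⁻¹ = [544692/6043925; -4005741/24175700; -5617859/24175700]
step 1: x' = x̄ + K·y = [4667696/6043925, 31950167/24175700, -64232267/24175700]
step 1: P' = (I − K·H)·P̄ = [9501188/6043925 23531063/12087850 -16854213/12087850; 23531063/12087850 316496451/48351400 -643082151/48351400; -16854213/12087850 -643082151/48351400 1760703051/48351400]

step 0: x' = [269/719, 971/719, -5509/1438], P' = [2798/719 245/719 7398/719; 245/719 2595/719 -6645/719; 7398/719 -6645/719 169143/2876]
step 1: x' = [4667696/6043925, 31950167/24175700, -64232267/24175700], P' = [9501188/6043925 23531063/12087850 -16854213/12087850; 23531063/12087850 316496451/48351400 -643082151/48351400; -16854213/12087850 -643082151/48351400 1760703051/48351400]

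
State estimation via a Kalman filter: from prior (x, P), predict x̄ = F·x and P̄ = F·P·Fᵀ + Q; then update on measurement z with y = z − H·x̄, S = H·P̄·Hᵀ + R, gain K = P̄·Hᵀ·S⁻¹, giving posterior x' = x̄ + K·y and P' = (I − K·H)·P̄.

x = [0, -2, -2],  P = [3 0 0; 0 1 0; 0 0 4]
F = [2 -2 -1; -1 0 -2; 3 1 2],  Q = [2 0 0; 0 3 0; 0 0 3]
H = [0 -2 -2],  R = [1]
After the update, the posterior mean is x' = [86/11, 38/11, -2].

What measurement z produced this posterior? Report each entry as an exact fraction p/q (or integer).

z = [-3]

x̄ = F·x = [6, 4, -6]
P̄ = F·P·Fᵀ + Q = [22 2 8; 2 22 -25; 8 -25 47]
S = H·P̄·Hᵀ + R = [77]
K = P̄·Hᵀ·S⁻¹ = [-20/77; 6/77; -4/7]
x' − x̄ = [20/11, -6/11, 4] = K·y
y = (KᵀK)⁻¹·Kᵀ·(x' − x̄) = [-7]
z = y + H·x̄ = [-7] + [4] = [-3]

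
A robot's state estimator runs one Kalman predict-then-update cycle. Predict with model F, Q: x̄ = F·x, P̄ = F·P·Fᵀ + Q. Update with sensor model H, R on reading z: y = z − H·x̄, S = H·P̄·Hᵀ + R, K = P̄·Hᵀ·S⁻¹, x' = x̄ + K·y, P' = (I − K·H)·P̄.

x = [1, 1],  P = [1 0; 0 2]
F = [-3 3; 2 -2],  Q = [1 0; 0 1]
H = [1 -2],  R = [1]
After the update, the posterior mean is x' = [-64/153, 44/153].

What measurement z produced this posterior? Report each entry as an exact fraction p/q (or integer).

z = [-1]

x̄ = F·x = [0, 0]
P̄ = F·P·Fᵀ + Q = [28 -18; -18 13]
S = H·P̄·Hᵀ + R = [153]
K = P̄·Hᵀ·S⁻¹ = [64/153; -44/153]
x' − x̄ = [-64/153, 44/153] = K·y
y = (KᵀK)⁻¹·Kᵀ·(x' − x̄) = [-1]
z = y + H·x̄ = [-1] + [0] = [-1]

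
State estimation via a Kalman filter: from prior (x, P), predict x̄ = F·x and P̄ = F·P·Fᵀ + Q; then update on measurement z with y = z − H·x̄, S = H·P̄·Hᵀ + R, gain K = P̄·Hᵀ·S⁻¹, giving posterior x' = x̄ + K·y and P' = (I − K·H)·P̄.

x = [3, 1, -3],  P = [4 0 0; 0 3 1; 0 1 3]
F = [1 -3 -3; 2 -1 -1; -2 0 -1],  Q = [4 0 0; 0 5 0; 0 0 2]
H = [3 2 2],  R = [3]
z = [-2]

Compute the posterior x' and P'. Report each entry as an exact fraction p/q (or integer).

x̄ = F·x = [9, 8, -3]
P̄ = F·P·Fᵀ + Q = [80 32 4; 32 29 -12; 4 -12 21]
y = z − H·x̄ = [-39]
S = H·P̄·Hᵀ + R = [1259]
K = P̄·Hᵀ·S⁻¹ = [312/1259; 130/1259; 30/1259]
x' = x̄ + K·y = [-837/1259, 5002/1259, -4947/1259]
P' = (I − K·H)·P̄ = [3376/1259 -272/1259 -4324/1259; -272/1259 19611/1259 -19008/1259; -4324/1259 -19008/1259 25539/1259]

x' = [-837/1259, 5002/1259, -4947/1259]
P' = [3376/1259 -272/1259 -4324/1259; -272/1259 19611/1259 -19008/1259; -4324/1259 -19008/1259 25539/1259]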